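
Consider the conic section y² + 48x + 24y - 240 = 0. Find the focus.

(-4, -12)

Only y is squared. Complete the square in y: (y + 12)² = -48(x - 8).
Vertex (8, -12); 4p = -48 so p = -12. Opens left.
Focus is p units from the vertex along the axis: (h + p, k).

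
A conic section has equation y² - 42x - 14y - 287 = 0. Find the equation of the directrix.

x = -37/2

Only y is squared. Complete the square in y: (y - 7)² = 42(x + 8).
Vertex (-8, 7); 4p = 42 so p = 21/2. Opens right.
Directrix is the vertical line x = h − p = -8 − (21/2) = -37/2.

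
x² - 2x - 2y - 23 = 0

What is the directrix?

y = -25/2

Only x is squared. Complete the square in x: (x - 1)² = 2(y + 12).
Vertex (1, -12); 4p = 2 so p = 1/2. Opens up.
Directrix is the horizontal line y = k − p = -12 − (1/2) = -25/2.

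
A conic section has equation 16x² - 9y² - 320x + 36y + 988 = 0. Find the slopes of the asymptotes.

4/3 and -4/3

Group the x- and y-terms: 16(x² - 20x) -9(y² - 4y) = -988
Complete the square in x and y: 16(x - 10)² -9(y - 2)² = -988 + 1600 - 36 = 576
Divide through by 576 to get (x - 10)²/36 - (y - 2)²/64 = 1.
Hyperbola, center (10, 2), transverse axis horizontal; a² = 36, b² = 64.
For a horizontal hyperbola the asymptotes have slope ±b/a.
Here that is ±8/6 = ±4/3.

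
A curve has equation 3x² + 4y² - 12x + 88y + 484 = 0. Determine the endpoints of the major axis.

Group the x- and y-terms: 3(x² - 4x) + 4(y² + 22y) = -484
Complete the square: 3(x - 2)² + 4(y + 11)² = -484 + 12 + 484 = 12
Divide through by 12 to get (x - 2)²/4 + (y + 11)²/3 = 1.
Ellipse, center (2, -11), major axis horizontal; a² = 4, b² = 3.
a = 2. Vertices at (h ± a, k).

(0, -11) and (4, -11)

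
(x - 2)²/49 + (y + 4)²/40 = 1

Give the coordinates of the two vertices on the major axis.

(-5, -4) and (9, -4)

Center (2, -4). The larger denominator 49 sits under the x-term, so the major axis is horizontal; a² = 49, b² = 40.
a = 7. Vertices at (h ± a, k).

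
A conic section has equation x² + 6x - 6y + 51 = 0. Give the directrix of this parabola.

y = 11/2

Only x is squared. Complete the square in x: (x + 3)² = 6(y - 7).
Vertex (-3, 7); 4p = 6 so p = 3/2. Opens up.
Directrix is the horizontal line y = k − p = 7 − (3/2) = 11/2.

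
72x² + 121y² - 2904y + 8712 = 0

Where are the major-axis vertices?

Rearranging, 72x² + 121(y² - 24y) = -8712.
Complete the square in x and y: 72x² + 121(y - 12)² = -8712 + 0 + 17424 = 8712
Divide by 8712: x²/121 + (y - 12)²/72 = 1
Ellipse, center (0, 12), major axis horizontal; a² = 121, b² = 72.
a = 11. Vertices at (h ± a, k).

(-11, 12) and (11, 12)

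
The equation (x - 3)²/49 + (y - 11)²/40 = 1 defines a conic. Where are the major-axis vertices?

(-4, 11) and (10, 11)

Center (3, 11). The larger denominator 49 sits under the x-term, so the major axis is horizontal; a² = 49, b² = 40.
a = 7. Vertices at (h ± a, k).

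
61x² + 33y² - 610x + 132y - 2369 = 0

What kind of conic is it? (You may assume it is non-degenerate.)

No xy term. Coefficients of x² and y² are A = 61, C = 33.
A and C have the same sign but A ≠ C ⇒ ellipse.

ellipse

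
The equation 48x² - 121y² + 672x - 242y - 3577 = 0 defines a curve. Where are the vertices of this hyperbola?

(-18, -1) and (4, -1)

Group: 48(x² + 14x) -121(y² + 2y) = 3577
Completing the square gives 48(x + 7)² -121(y + 1)² = 3577 + 2352 - 121 = 5808.
Dividing both sides by 5808: (x + 7)²/121 - (y + 1)²/48 = 1
Hyperbola, center (-7, -1), transverse axis horizontal; a² = 121, b² = 48.
a = 11. Vertices at (h ± a, k).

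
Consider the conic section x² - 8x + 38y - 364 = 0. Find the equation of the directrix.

Only x is squared. Complete the square in x: (x - 4)² = -38(y - 10).
Vertex (4, 10); 4p = -38 so p = -19/2. Opens down.
Directrix is the horizontal line y = k − p = 10 − (-19/2) = 39/2.

y = 39/2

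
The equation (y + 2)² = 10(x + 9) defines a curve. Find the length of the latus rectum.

Vertex (-9, -2); 4p = 10 so p = 5/2. Opens right.
Latus rectum length = |4p| = 10.

10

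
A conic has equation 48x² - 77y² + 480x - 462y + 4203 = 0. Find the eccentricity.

48(x² + 10x) -77(y² + 6y) = -4203
48(x + 5)² -77(y + 3)² = -4203 + 1200 - 693 = -3696
Dividing both sides by -3696: (y + 3)²/48 - (x + 5)²/77 = 1
Hyperbola, center (-5, -3), transverse axis vertical; a² = 48, b² = 77.
c² = a² + b² = 125, so c = 5√5.
e = c/a = 5√5/4√3 = 5√15/12.

e = 5√15/12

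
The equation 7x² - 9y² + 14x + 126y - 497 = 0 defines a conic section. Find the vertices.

Rearranging, 7(x² + 2x) -9(y² - 14y) = 497.
Complete the square: 7(x + 1)² -9(y - 7)² = 497 + 7 - 441 = 63
Dividing both sides by 63: (x + 1)²/9 - (y - 7)²/7 = 1
Hyperbola, center (-1, 7), transverse axis horizontal; a² = 9, b² = 7.
a = 3. Vertices at (h ± a, k).

(-4, 7) and (2, 7)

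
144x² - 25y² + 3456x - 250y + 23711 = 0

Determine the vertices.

(-12, -17) and (-12, 7)

Collect terms: 144(x² + 24x) -25(y² + 10y) = -23711
Complete the square: 144(x + 12)² -25(y + 5)² = -23711 + 20736 - 625 = -3600
Divide through by -3600 to get (y + 5)²/144 - (x + 12)²/25 = 1.
Hyperbola, center (-12, -5), transverse axis vertical; a² = 144, b² = 25.
a = 12. Vertices at (h, k ± a).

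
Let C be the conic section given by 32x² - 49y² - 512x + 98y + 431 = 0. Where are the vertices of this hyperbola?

(1, 1) and (15, 1)

Rearranging, 32(x² - 16x) -49(y² - 2y) = -431.
Completing the square gives 32(x - 8)² -49(y - 1)² = -431 + 2048 - 49 = 1568.
Divide by 1568: (x - 8)²/49 - (y - 1)²/32 = 1
Hyperbola, center (8, 1), transverse axis horizontal; a² = 49, b² = 32.
a = 7. Vertices at (h ± a, k).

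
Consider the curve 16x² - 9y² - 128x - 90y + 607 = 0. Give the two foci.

Collect terms: 16(x² - 8x) -9(y² + 10y) = -607
Complete the square in x and y: 16(x - 4)² -9(y + 5)² = -607 + 256 - 225 = -576
Divide by -576: (y + 5)²/64 - (x - 4)²/36 = 1
Hyperbola, center (4, -5), transverse axis vertical; a² = 64, b² = 36.
c² = a² + b² = 64 + 36 = 100, so c = 10.
Foci lie on the vertical axis through the center: (h, k ± c).

(4, -15) and (4, 5)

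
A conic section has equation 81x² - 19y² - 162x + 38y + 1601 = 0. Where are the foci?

(1, -9) and (1, 11)

Rearranging, 81(x² - 2x) -19(y² - 2y) = -1601.
Completing the square gives 81(x - 1)² -19(y - 1)² = -1601 + 81 - 19 = -1539.
Divide by -1539: (y - 1)²/81 - (x - 1)²/19 = 1
Hyperbola, center (1, 1), transverse axis vertical; a² = 81, b² = 19.
c² = a² + b² = 81 + 19 = 100, so c = 10.
Foci lie on the vertical axis through the center: (h, k ± c).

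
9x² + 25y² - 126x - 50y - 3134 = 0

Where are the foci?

(-9, 1) and (23, 1)

Rearranging, 9(x² - 14x) + 25(y² - 2y) = 3134.
Complete the square in x and y: 9(x - 7)² + 25(y - 1)² = 3134 + 441 + 25 = 3600
Divide through by 3600 to get (x - 7)²/400 + (y - 1)²/144 = 1.
Ellipse, center (7, 1), major axis horizontal; a² = 400, b² = 144.
c² = a² - b² = 400 - 144 = 256, so c = 16.
Foci lie on the horizontal axis through the center: (h ± c, k).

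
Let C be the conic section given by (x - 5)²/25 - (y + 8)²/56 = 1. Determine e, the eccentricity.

e = 9/5

Center (5, -8). The positive term is the x-term, so the transverse axis is horizontal; a² = 25, b² = 56.
c² = a² + b² = 81, so c = 9.
e = c/a = 9/5.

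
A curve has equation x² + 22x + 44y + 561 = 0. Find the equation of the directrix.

Only x is squared. Complete the square in x: (x + 11)² = -44(y + 10).
Vertex (-11, -10); 4p = -44 so p = -11. Opens down.
Directrix is the horizontal line y = k − p = -10 − (-11) = 1.

y = 1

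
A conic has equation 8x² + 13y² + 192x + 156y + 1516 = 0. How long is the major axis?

Collect terms: 8(x² + 24x) + 13(y² + 12y) = -1516
Complete the square: 8(x + 12)² + 13(y + 6)² = -1516 + 1152 + 468 = 104
Divide through by 104 to get (x + 12)²/13 + (y + 6)²/8 = 1.
Ellipse, center (-12, -6), major axis horizontal; a² = 13, b² = 8.
a² = 13 so a = √13; the major axis has length 2a = 2√13.

2√13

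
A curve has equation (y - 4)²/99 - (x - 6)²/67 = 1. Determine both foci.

Center (6, 4). The positive term is the y-term, so the transverse axis is vertical; a² = 99, b² = 67.
c² = a² + b² = 99 + 67 = 166, so c = √166.
Foci lie on the vertical axis through the center: (h, k ± c).

(6, 4 - √166) and (6, 4 + √166)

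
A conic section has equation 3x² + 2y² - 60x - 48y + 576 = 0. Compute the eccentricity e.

e = √3/3

3(x² - 20x) + 2(y² - 24y) = -576
Complete the square in x and y: 3(x - 10)² + 2(y - 12)² = -576 + 300 + 288 = 12
Divide by 12: (x - 10)²/4 + (y - 12)²/6 = 1
Ellipse, center (10, 12), major axis vertical; a² = 6, b² = 4.
c² = a² - b² = 2, so c = √2.
e = c/a = √2/√6 = √3/3.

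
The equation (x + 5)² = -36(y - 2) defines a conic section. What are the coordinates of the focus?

Vertex (-5, 2); 4p = -36 so p = -9. Opens down.
Focus is p units from the vertex along the axis: (h, k + p).

(-5, -7)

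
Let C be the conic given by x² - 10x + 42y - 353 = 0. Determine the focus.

(5, -3/2)

Only x is squared. Complete the square in x: (x - 5)² = -42(y - 9).
Vertex (5, 9); 4p = -42 so p = -21/2. Opens down.
Focus is p units from the vertex along the axis: (h, k + p).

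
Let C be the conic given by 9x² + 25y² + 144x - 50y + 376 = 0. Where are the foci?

Group: 9(x² + 16x) + 25(y² - 2y) = -376
Complete the square: 9(x + 8)² + 25(y - 1)² = -376 + 576 + 25 = 225
Divide by 225: (x + 8)²/25 + (y - 1)²/9 = 1
Ellipse, center (-8, 1), major axis horizontal; a² = 25, b² = 9.
c² = a² - b² = 25 - 9 = 16, so c = 4.
Foci lie on the horizontal axis through the center: (h ± c, k).

(-12, 1) and (-4, 1)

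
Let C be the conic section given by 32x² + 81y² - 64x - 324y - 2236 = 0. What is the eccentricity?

32(x² - 2x) + 81(y² - 4y) = 2236
Complete the square: 32(x - 1)² + 81(y - 2)² = 2236 + 32 + 324 = 2592
Divide by 2592: (x - 1)²/81 + (y - 2)²/32 = 1
Ellipse, center (1, 2), major axis horizontal; a² = 81, b² = 32.
c² = a² - b² = 49, so c = 7.
e = c/a = 7/9.

e = 7/9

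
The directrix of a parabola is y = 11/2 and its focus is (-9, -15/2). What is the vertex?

(-9, -1)

The vertex is the midpoint between the focus and the directrix along the axis of symmetry.
Axis is vertical (directrix is horizontal). Vertex y-coordinate = (-15/2 + 11/2)/2 = -1; x-coordinate = -9.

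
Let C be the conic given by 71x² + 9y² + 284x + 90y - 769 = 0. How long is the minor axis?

6√2

Rearranging, 71(x² + 4x) + 9(y² + 10y) = 769.
Complete the square: 71(x + 2)² + 9(y + 5)² = 769 + 284 + 225 = 1278
Divide by 1278: (x + 2)²/18 + (y + 5)²/142 = 1
Ellipse, center (-2, -5), major axis vertical; a² = 142, b² = 18.
b² = 18 so b = 3√2; the minor axis has length 2b = 6√2.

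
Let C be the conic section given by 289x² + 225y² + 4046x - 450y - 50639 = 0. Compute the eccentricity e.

e = 8/17

Rearranging, 289(x² + 14x) + 225(y² - 2y) = 50639.
Complete the square: 289(x + 7)² + 225(y - 1)² = 50639 + 14161 + 225 = 65025
Dividing both sides by 65025: (x + 7)²/225 + (y - 1)²/289 = 1
Ellipse, center (-7, 1), major axis vertical; a² = 289, b² = 225.
c² = a² - b² = 64, so c = 8.
e = c/a = 8/17.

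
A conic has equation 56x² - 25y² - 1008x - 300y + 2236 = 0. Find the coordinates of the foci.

(0, -6) and (18, -6)

Group: 56(x² - 18x) -25(y² + 12y) = -2236
Complete the square in x and y: 56(x - 9)² -25(y + 6)² = -2236 + 4536 - 900 = 1400
Divide by 1400: (x - 9)²/25 - (y + 6)²/56 = 1
Hyperbola, center (9, -6), transverse axis horizontal; a² = 25, b² = 56.
c² = a² + b² = 25 + 56 = 81, so c = 9.
Foci lie on the horizontal axis through the center: (h ± c, k).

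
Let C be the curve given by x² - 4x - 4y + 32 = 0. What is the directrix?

Only x is squared. Complete the square in x: (x - 2)² = 4(y - 7).
Vertex (2, 7); 4p = 4 so p = 1. Opens up.
Directrix is the horizontal line y = k − p = 7 − (1) = 6.

y = 6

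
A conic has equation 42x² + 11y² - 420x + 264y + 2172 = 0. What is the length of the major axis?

Collect terms: 42(x² - 10x) + 11(y² + 24y) = -2172
42(x - 5)² + 11(y + 12)² = -2172 + 1050 + 1584 = 462
Dividing both sides by 462: (x - 5)²/11 + (y + 12)²/42 = 1
Ellipse, center (5, -12), major axis vertical; a² = 42, b² = 11.
a² = 42 so a = √42; the major axis has length 2a = 2√42.

2√42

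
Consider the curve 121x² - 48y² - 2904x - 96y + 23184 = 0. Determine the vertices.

Collect terms: 121(x² - 24x) -48(y² + 2y) = -23184
Completing the square gives 121(x - 12)² -48(y + 1)² = -23184 + 17424 - 48 = -5808.
Dividing both sides by -5808: (y + 1)²/121 - (x - 12)²/48 = 1
Hyperbola, center (12, -1), transverse axis vertical; a² = 121, b² = 48.
a = 11. Vertices at (h, k ± a).

(12, -12) and (12, 10)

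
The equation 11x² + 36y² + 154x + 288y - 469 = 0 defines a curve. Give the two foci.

(-17, -4) and (3, -4)

Collect terms: 11(x² + 14x) + 36(y² + 8y) = 469
Complete the square in x and y: 11(x + 7)² + 36(y + 4)² = 469 + 539 + 576 = 1584
Divide through by 1584 to get (x + 7)²/144 + (y + 4)²/44 = 1.
Ellipse, center (-7, -4), major axis horizontal; a² = 144, b² = 44.
c² = a² - b² = 144 - 44 = 100, so c = 10.
Foci lie on the horizontal axis through the center: (h ± c, k).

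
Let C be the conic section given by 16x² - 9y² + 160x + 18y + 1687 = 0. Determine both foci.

(-5, -14) and (-5, 16)

Collect terms: 16(x² + 10x) -9(y² - 2y) = -1687
16(x + 5)² -9(y - 1)² = -1687 + 400 - 9 = -1296
Divide by -1296: (y - 1)²/144 - (x + 5)²/81 = 1
Hyperbola, center (-5, 1), transverse axis vertical; a² = 144, b² = 81.
c² = a² + b² = 144 + 81 = 225, so c = 15.
Foci lie on the vertical axis through the center: (h, k ± c).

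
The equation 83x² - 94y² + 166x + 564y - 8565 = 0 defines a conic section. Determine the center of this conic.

(-1, 3)

Group: 83(x² + 2x) -94(y² - 6y) = 8565
Completing the square gives 83(x + 1)² -94(y - 3)² = 8565 + 83 - 846 = 7802.
Divide through by 7802 to get (x + 1)²/94 - (y - 3)²/83 = 1.
Hyperbola with center (-1, 3).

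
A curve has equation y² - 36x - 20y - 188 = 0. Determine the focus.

Only y is squared. Complete the square in y: (y - 10)² = 36(x + 8).
Vertex (-8, 10); 4p = 36 so p = 9. Opens right.
Focus is p units from the vertex along the axis: (h + p, k).

(1, 10)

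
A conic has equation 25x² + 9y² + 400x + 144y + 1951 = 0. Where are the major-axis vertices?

(-8, -13) and (-8, -3)

Group the x- and y-terms: 25(x² + 16x) + 9(y² + 16y) = -1951
Complete the square: 25(x + 8)² + 9(y + 8)² = -1951 + 1600 + 576 = 225
Dividing both sides by 225: (x + 8)²/9 + (y + 8)²/25 = 1
Ellipse, center (-8, -8), major axis vertical; a² = 25, b² = 9.
a = 5. Vertices at (h, k ± a).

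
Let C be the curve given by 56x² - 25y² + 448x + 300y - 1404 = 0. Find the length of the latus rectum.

56(x² + 8x) -25(y² - 12y) = 1404
56(x + 4)² -25(y - 6)² = 1404 + 896 - 900 = 1400
Divide through by 1400 to get (x + 4)²/25 - (y - 6)²/56 = 1.
Hyperbola, center (-4, 6), transverse axis horizontal; a² = 25, b² = 56.
Latus rectum length = 2b²/a = 2·56/5 = 112/5.

112/5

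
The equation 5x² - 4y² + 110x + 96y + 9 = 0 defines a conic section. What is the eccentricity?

e = 3/2

5(x² + 22x) -4(y² - 24y) = -9
Complete the square: 5(x + 11)² -4(y - 12)² = -9 + 605 - 576 = 20
Divide by 20: (x + 11)²/4 - (y - 12)²/5 = 1
Hyperbola, center (-11, 12), transverse axis horizontal; a² = 4, b² = 5.
c² = a² + b² = 9, so c = 3.
e = c/a = 3/2.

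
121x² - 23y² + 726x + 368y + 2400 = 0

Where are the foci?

121(x² + 6x) -23(y² - 16y) = -2400
121(x + 3)² -23(y - 8)² = -2400 + 1089 - 1472 = -2783
Divide through by -2783 to get (y - 8)²/121 - (x + 3)²/23 = 1.
Hyperbola, center (-3, 8), transverse axis vertical; a² = 121, b² = 23.
c² = a² + b² = 121 + 23 = 144, so c = 12.
Foci lie on the vertical axis through the center: (h, k ± c).

(-3, -4) and (-3, 20)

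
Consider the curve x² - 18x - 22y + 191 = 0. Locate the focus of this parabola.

(9, 21/2)

Only x is squared. Complete the square in x: (x - 9)² = 22(y - 5).
Vertex (9, 5); 4p = 22 so p = 11/2. Opens up.
Focus is p units from the vertex along the axis: (h, k + p).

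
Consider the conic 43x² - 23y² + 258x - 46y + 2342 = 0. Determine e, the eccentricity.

Group: 43(x² + 6x) -23(y² + 2y) = -2342
Completing the square gives 43(x + 3)² -23(y + 1)² = -2342 + 387 - 23 = -1978.
Divide by -1978: (y + 1)²/86 - (x + 3)²/46 = 1
Hyperbola, center (-3, -1), transverse axis vertical; a² = 86, b² = 46.
c² = a² + b² = 132, so c = 2√33.
e = c/a = 2√33/√86 = √2838/43.

e = √2838/43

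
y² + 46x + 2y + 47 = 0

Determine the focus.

(-25/2, -1)

Only y is squared. Complete the square in y: (y + 1)² = -46(x + 1).
Vertex (-1, -1); 4p = -46 so p = -23/2. Opens left.
Focus is p units from the vertex along the axis: (h + p, k).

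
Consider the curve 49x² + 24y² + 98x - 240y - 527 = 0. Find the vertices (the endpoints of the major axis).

Group: 49(x² + 2x) + 24(y² - 10y) = 527
Complete the square in x and y: 49(x + 1)² + 24(y - 5)² = 527 + 49 + 600 = 1176
Divide through by 1176 to get (x + 1)²/24 + (y - 5)²/49 = 1.
Ellipse, center (-1, 5), major axis vertical; a² = 49, b² = 24.
a = 7. Vertices at (h, k ± a).

(-1, -2) and (-1, 12)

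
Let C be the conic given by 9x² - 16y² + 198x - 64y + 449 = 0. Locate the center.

Group: 9(x² + 22x) -16(y² + 4y) = -449
9(x + 11)² -16(y + 2)² = -449 + 1089 - 64 = 576
Divide through by 576 to get (x + 11)²/64 - (y + 2)²/36 = 1.
Hyperbola with center (-11, -2).

(-11, -2)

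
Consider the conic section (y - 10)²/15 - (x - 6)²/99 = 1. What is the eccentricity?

Center (6, 10). The positive term is the y-term, so the transverse axis is vertical; a² = 15, b² = 99.
c² = a² + b² = 114, so c = √114.
e = c/a = √114/√15 = √190/5.

e = √190/5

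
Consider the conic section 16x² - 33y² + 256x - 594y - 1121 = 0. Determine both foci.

Collect terms: 16(x² + 16x) -33(y² + 18y) = 1121
Complete the square in x and y: 16(x + 8)² -33(y + 9)² = 1121 + 1024 - 2673 = -528
Dividing both sides by -528: (y + 9)²/16 - (x + 8)²/33 = 1
Hyperbola, center (-8, -9), transverse axis vertical; a² = 16, b² = 33.
c² = a² + b² = 16 + 33 = 49, so c = 7.
Foci lie on the vertical axis through the center: (h, k ± c).

(-8, -16) and (-8, -2)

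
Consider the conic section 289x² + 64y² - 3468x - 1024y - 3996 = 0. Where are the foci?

(6, -7) and (6, 23)

Rearranging, 289(x² - 12x) + 64(y² - 16y) = 3996.
289(x - 6)² + 64(y - 8)² = 3996 + 10404 + 4096 = 18496
Divide through by 18496 to get (x - 6)²/64 + (y - 8)²/289 = 1.
Ellipse, center (6, 8), major axis vertical; a² = 289, b² = 64.
c² = a² - b² = 289 - 64 = 225, so c = 15.
Foci lie on the vertical axis through the center: (h, k ± c).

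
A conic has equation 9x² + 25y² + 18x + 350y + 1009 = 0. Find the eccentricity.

Collect terms: 9(x² + 2x) + 25(y² + 14y) = -1009
Completing the square gives 9(x + 1)² + 25(y + 7)² = -1009 + 9 + 1225 = 225.
Divide through by 225 to get (x + 1)²/25 + (y + 7)²/9 = 1.
Ellipse, center (-1, -7), major axis horizontal; a² = 25, b² = 9.
c² = a² - b² = 16, so c = 4.
e = c/a = 4/5.

e = 4/5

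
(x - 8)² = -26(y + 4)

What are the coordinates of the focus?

(8, -21/2)

Vertex (8, -4); 4p = -26 so p = -13/2. Opens down.
Focus is p units from the vertex along the axis: (h, k + p).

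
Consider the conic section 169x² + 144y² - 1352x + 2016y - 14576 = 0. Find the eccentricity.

Group: 169(x² - 8x) + 144(y² + 14y) = 14576
169(x - 4)² + 144(y + 7)² = 14576 + 2704 + 7056 = 24336
Divide through by 24336 to get (x - 4)²/144 + (y + 7)²/169 = 1.
Ellipse, center (4, -7), major axis vertical; a² = 169, b² = 144.
c² = a² - b² = 25, so c = 5.
e = c/a = 5/13.

e = 5/13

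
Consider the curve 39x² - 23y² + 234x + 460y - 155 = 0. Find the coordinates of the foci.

(-3, 10 - 2√31) and (-3, 10 + 2√31)

39(x² + 6x) -23(y² - 20y) = 155
Complete the square: 39(x + 3)² -23(y - 10)² = 155 + 351 - 2300 = -1794
Dividing both sides by -1794: (y - 10)²/78 - (x + 3)²/46 = 1
Hyperbola, center (-3, 10), transverse axis vertical; a² = 78, b² = 46.
c² = a² + b² = 78 + 46 = 124, so c = 2√31.
Foci lie on the vertical axis through the center: (h, k ± c).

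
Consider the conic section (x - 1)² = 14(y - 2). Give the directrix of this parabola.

y = -3/2

Vertex (1, 2); 4p = 14 so p = 7/2. Opens up.
Directrix is the horizontal line y = k − p = 2 − (7/2) = -3/2.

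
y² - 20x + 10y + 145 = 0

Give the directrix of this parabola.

x = 1

Only y is squared. Complete the square in y: (y + 5)² = 20(x - 6).
Vertex (6, -5); 4p = 20 so p = 5. Opens right.
Directrix is the vertical line x = h − p = 6 − (5) = 1.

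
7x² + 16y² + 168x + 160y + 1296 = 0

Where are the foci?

(-15, -5) and (-9, -5)

7(x² + 24x) + 16(y² + 10y) = -1296
7(x + 12)² + 16(y + 5)² = -1296 + 1008 + 400 = 112
Divide through by 112 to get (x + 12)²/16 + (y + 5)²/7 = 1.
Ellipse, center (-12, -5), major axis horizontal; a² = 16, b² = 7.
c² = a² - b² = 16 - 7 = 9, so c = 3.
Foci lie on the horizontal axis through the center: (h ± c, k).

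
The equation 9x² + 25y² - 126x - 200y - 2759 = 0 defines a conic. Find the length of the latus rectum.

72/5

Rearranging, 9(x² - 14x) + 25(y² - 8y) = 2759.
Complete the square: 9(x - 7)² + 25(y - 4)² = 2759 + 441 + 400 = 3600
Dividing both sides by 3600: (x - 7)²/400 + (y - 4)²/144 = 1
Ellipse, center (7, 4), major axis horizontal; a² = 400, b² = 144.
Latus rectum length = 2b²/a = 2·144/20 = 72/5.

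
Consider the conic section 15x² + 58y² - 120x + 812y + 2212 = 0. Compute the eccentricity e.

Group: 15(x² - 8x) + 58(y² + 14y) = -2212
Completing the square gives 15(x - 4)² + 58(y + 7)² = -2212 + 240 + 2842 = 870.
Divide by 870: (x - 4)²/58 + (y + 7)²/15 = 1
Ellipse, center (4, -7), major axis horizontal; a² = 58, b² = 15.
c² = a² - b² = 43, so c = √43.
e = c/a = √43/√58 = √2494/58.

e = √2494/58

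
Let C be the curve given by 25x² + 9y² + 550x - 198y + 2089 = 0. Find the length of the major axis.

30

25(x² + 22x) + 9(y² - 22y) = -2089
25(x + 11)² + 9(y - 11)² = -2089 + 3025 + 1089 = 2025
Divide by 2025: (x + 11)²/81 + (y - 11)²/225 = 1
Ellipse, center (-11, 11), major axis vertical; a² = 225, b² = 81.
a² = 225 so a = 15; the major axis has length 2a = 30.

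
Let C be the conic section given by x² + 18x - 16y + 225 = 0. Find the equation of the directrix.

Only x is squared. Complete the square in x: (x + 9)² = 16(y - 9).
Vertex (-9, 9); 4p = 16 so p = 4. Opens up.
Directrix is the horizontal line y = k − p = 9 − (4) = 5.

y = 5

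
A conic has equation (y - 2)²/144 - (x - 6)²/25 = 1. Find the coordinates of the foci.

(6, -11) and (6, 15)

Center (6, 2). The positive term is the y-term, so the transverse axis is vertical; a² = 144, b² = 25.
c² = a² + b² = 144 + 25 = 169, so c = 13.
Foci lie on the vertical axis through the center: (h, k ± c).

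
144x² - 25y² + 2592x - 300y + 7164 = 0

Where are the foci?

144(x² + 18x) -25(y² + 12y) = -7164
Complete the square in x and y: 144(x + 9)² -25(y + 6)² = -7164 + 11664 - 900 = 3600
Divide by 3600: (x + 9)²/25 - (y + 6)²/144 = 1
Hyperbola, center (-9, -6), transverse axis horizontal; a² = 25, b² = 144.
c² = a² + b² = 25 + 144 = 169, so c = 13.
Foci lie on the horizontal axis through the center: (h ± c, k).

(-22, -6) and (4, -6)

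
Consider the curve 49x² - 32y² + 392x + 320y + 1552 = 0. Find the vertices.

49(x² + 8x) -32(y² - 10y) = -1552
Completing the square gives 49(x + 4)² -32(y - 5)² = -1552 + 784 - 800 = -1568.
Divide by -1568: (y - 5)²/49 - (x + 4)²/32 = 1
Hyperbola, center (-4, 5), transverse axis vertical; a² = 49, b² = 32.
a = 7. Vertices at (h, k ± a).

(-4, -2) and (-4, 12)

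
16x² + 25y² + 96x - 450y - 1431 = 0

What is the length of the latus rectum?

Collect terms: 16(x² + 6x) + 25(y² - 18y) = 1431
16(x + 3)² + 25(y - 9)² = 1431 + 144 + 2025 = 3600
Dividing both sides by 3600: (x + 3)²/225 + (y - 9)²/144 = 1
Ellipse, center (-3, 9), major axis horizontal; a² = 225, b² = 144.
Latus rectum length = 2b²/a = 2·144/15 = 96/5.

96/5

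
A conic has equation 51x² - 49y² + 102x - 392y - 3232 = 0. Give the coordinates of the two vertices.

(-8, -4) and (6, -4)

51(x² + 2x) -49(y² + 8y) = 3232
Complete the square in x and y: 51(x + 1)² -49(y + 4)² = 3232 + 51 - 784 = 2499
Divide by 2499: (x + 1)²/49 - (y + 4)²/51 = 1
Hyperbola, center (-1, -4), transverse axis horizontal; a² = 49, b² = 51.
a = 7. Vertices at (h ± a, k).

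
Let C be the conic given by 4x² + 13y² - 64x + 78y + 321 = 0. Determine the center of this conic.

(8, -3)

Group the x- and y-terms: 4(x² - 16x) + 13(y² + 6y) = -321
Complete the square in x and y: 4(x - 8)² + 13(y + 3)² = -321 + 256 + 117 = 52
Divide through by 52 to get (x - 8)²/13 + (y + 3)²/4 = 1.
Ellipse with center (8, -3).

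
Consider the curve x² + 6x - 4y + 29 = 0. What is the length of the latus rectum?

4

Only x is squared. Complete the square in x: (x + 3)² = 4(y - 5).
Vertex (-3, 5); 4p = 4 so p = 1. Opens up.
Latus rectum length = |4p| = 4.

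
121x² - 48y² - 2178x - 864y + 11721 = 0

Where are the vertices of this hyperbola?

Group: 121(x² - 18x) -48(y² + 18y) = -11721
Complete the square in x and y: 121(x - 9)² -48(y + 9)² = -11721 + 9801 - 3888 = -5808
Divide by -5808: (y + 9)²/121 - (x - 9)²/48 = 1
Hyperbola, center (9, -9), transverse axis vertical; a² = 121, b² = 48.
a = 11. Vertices at (h, k ± a).

(9, -20) and (9, 2)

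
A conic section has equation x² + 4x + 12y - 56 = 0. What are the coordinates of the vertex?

(-2, 5)

Only x is squared. Complete the square in x: (x + 2)² = -12(y - 5).
Vertex (-2, 5); 4p = -12 so p = -3. Opens down.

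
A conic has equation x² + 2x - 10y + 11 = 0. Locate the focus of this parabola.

(-1, 7/2)

Only x is squared. Complete the square in x: (x + 1)² = 10(y - 1).
Vertex (-1, 1); 4p = 10 so p = 5/2. Opens up.
Focus is p units from the vertex along the axis: (h, k + p).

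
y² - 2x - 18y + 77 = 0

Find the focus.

Only y is squared. Complete the square in y: (y - 9)² = 2(x + 2).
Vertex (-2, 9); 4p = 2 so p = 1/2. Opens right.
Focus is p units from the vertex along the axis: (h + p, k).

(-3/2, 9)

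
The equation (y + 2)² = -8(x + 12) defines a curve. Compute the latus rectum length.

8

Vertex (-12, -2); 4p = -8 so p = -2. Opens left.
Latus rectum length = |4p| = 8.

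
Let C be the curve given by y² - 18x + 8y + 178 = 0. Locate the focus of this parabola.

(27/2, -4)

Only y is squared. Complete the square in y: (y + 4)² = 18(x - 9).
Vertex (9, -4); 4p = 18 so p = 9/2. Opens right.
Focus is p units from the vertex along the axis: (h + p, k).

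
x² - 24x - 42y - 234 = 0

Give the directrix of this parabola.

y = -39/2

Only x is squared. Complete the square in x: (x - 12)² = 42(y + 9).
Vertex (12, -9); 4p = 42 so p = 21/2. Opens up.
Directrix is the horizontal line y = k − p = -9 − (21/2) = -39/2.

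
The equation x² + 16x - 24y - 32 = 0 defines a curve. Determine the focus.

Only x is squared. Complete the square in x: (x + 8)² = 24(y + 4).
Vertex (-8, -4); 4p = 24 so p = 6. Opens up.
Focus is p units from the vertex along the axis: (h, k + p).

(-8, 2)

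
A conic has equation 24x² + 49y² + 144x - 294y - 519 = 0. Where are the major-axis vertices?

(-10, 3) and (4, 3)

Group the x- and y-terms: 24(x² + 6x) + 49(y² - 6y) = 519
Complete the square: 24(x + 3)² + 49(y - 3)² = 519 + 216 + 441 = 1176
Divide through by 1176 to get (x + 3)²/49 + (y - 3)²/24 = 1.
Ellipse, center (-3, 3), major axis horizontal; a² = 49, b² = 24.
a = 7. Vertices at (h ± a, k).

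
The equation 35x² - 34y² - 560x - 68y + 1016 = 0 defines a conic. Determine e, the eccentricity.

e = √2346/34

35(x² - 16x) -34(y² + 2y) = -1016
35(x - 8)² -34(y + 1)² = -1016 + 2240 - 34 = 1190
Divide by 1190: (x - 8)²/34 - (y + 1)²/35 = 1
Hyperbola, center (8, -1), transverse axis horizontal; a² = 34, b² = 35.
c² = a² + b² = 69, so c = √69.
e = c/a = √69/√34 = √2346/34.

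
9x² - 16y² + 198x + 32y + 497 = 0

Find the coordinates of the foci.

Group: 9(x² + 22x) -16(y² - 2y) = -497
Complete the square: 9(x + 11)² -16(y - 1)² = -497 + 1089 - 16 = 576
Dividing both sides by 576: (x + 11)²/64 - (y - 1)²/36 = 1
Hyperbola, center (-11, 1), transverse axis horizontal; a² = 64, b² = 36.
c² = a² + b² = 64 + 36 = 100, so c = 10.
Foci lie on the horizontal axis through the center: (h ± c, k).

(-21, 1) and (-1, 1)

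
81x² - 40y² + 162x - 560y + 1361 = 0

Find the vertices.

Collect terms: 81(x² + 2x) -40(y² + 14y) = -1361
81(x + 1)² -40(y + 7)² = -1361 + 81 - 1960 = -3240
Divide by -3240: (y + 7)²/81 - (x + 1)²/40 = 1
Hyperbola, center (-1, -7), transverse axis vertical; a² = 81, b² = 40.
a = 9. Vertices at (h, k ± a).

(-1, -16) and (-1, 2)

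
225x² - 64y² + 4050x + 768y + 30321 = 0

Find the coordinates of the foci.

Collect terms: 225(x² + 18x) -64(y² - 12y) = -30321
Complete the square in x and y: 225(x + 9)² -64(y - 6)² = -30321 + 18225 - 2304 = -14400
Divide by -14400: (y - 6)²/225 - (x + 9)²/64 = 1
Hyperbola, center (-9, 6), transverse axis vertical; a² = 225, b² = 64.
c² = a² + b² = 225 + 64 = 289, so c = 17.
Foci lie on the vertical axis through the center: (h, k ± c).

(-9, -11) and (-9, 23)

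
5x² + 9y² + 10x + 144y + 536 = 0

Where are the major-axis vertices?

Group: 5(x² + 2x) + 9(y² + 16y) = -536
Complete the square: 5(x + 1)² + 9(y + 8)² = -536 + 5 + 576 = 45
Dividing both sides by 45: (x + 1)²/9 + (y + 8)²/5 = 1
Ellipse, center (-1, -8), major axis horizontal; a² = 9, b² = 5.
a = 3. Vertices at (h ± a, k).

(-4, -8) and (2, -8)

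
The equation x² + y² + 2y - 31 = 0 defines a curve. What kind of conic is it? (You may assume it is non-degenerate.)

No xy term. Coefficients of x² and y² are A = 1, C = 1.
A = C (same sign) ⇒ circle.

circle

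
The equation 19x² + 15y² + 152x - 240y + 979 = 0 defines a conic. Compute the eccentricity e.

Collect terms: 19(x² + 8x) + 15(y² - 16y) = -979
19(x + 4)² + 15(y - 8)² = -979 + 304 + 960 = 285
Divide through by 285 to get (x + 4)²/15 + (y - 8)²/19 = 1.
Ellipse, center (-4, 8), major axis vertical; a² = 19, b² = 15.
c² = a² - b² = 4, so c = 2.
e = c/a = 2/√19 = 2√19/19.

e = 2√19/19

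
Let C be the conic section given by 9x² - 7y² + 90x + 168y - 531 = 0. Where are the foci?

(-5, 4) and (-5, 20)

9(x² + 10x) -7(y² - 24y) = 531
9(x + 5)² -7(y - 12)² = 531 + 225 - 1008 = -252
Divide through by -252 to get (y - 12)²/36 - (x + 5)²/28 = 1.
Hyperbola, center (-5, 12), transverse axis vertical; a² = 36, b² = 28.
c² = a² + b² = 36 + 28 = 64, so c = 8.
Foci lie on the vertical axis through the center: (h, k ± c).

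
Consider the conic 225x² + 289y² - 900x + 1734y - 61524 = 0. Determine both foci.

Group: 225(x² - 4x) + 289(y² + 6y) = 61524
Complete the square in x and y: 225(x - 2)² + 289(y + 3)² = 61524 + 900 + 2601 = 65025
Divide through by 65025 to get (x - 2)²/289 + (y + 3)²/225 = 1.
Ellipse, center (2, -3), major axis horizontal; a² = 289, b² = 225.
c² = a² - b² = 289 - 225 = 64, so c = 8.
Foci lie on the horizontal axis through the center: (h ± c, k).

(-6, -3) and (10, -3)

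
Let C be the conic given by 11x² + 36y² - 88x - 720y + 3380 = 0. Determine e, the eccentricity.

Rearranging, 11(x² - 8x) + 36(y² - 20y) = -3380.
Complete the square: 11(x - 4)² + 36(y - 10)² = -3380 + 176 + 3600 = 396
Dividing both sides by 396: (x - 4)²/36 + (y - 10)²/11 = 1
Ellipse, center (4, 10), major axis horizontal; a² = 36, b² = 11.
c² = a² - b² = 25, so c = 5.
e = c/a = 5/6.

e = 5/6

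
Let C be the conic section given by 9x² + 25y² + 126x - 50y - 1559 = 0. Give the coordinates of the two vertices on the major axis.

(-22, 1) and (8, 1)

Rearranging, 9(x² + 14x) + 25(y² - 2y) = 1559.
Completing the square gives 9(x + 7)² + 25(y - 1)² = 1559 + 441 + 25 = 2025.
Divide through by 2025 to get (x + 7)²/225 + (y - 1)²/81 = 1.
Ellipse, center (-7, 1), major axis horizontal; a² = 225, b² = 81.
a = 15. Vertices at (h ± a, k).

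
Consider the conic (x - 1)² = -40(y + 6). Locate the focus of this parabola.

Vertex (1, -6); 4p = -40 so p = -10. Opens down.
Focus is p units from the vertex along the axis: (h, k + p).

(1, -16)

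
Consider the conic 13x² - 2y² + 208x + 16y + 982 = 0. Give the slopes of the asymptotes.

√26/2 and -√26/2

Group the x- and y-terms: 13(x² + 16x) -2(y² - 8y) = -982
13(x + 8)² -2(y - 4)² = -982 + 832 - 32 = -182
Dividing both sides by -182: (y - 4)²/91 - (x + 8)²/14 = 1
Hyperbola, center (-8, 4), transverse axis vertical; a² = 91, b² = 14.
For a vertical hyperbola the asymptotes have slope ±a/b.
Here that is ±√91/√14 = ±√26/2.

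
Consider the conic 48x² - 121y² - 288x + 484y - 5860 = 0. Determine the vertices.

48(x² - 6x) -121(y² - 4y) = 5860
Completing the square gives 48(x - 3)² -121(y - 2)² = 5860 + 432 - 484 = 5808.
Divide by 5808: (x - 3)²/121 - (y - 2)²/48 = 1
Hyperbola, center (3, 2), transverse axis horizontal; a² = 121, b² = 48.
a = 11. Vertices at (h ± a, k).

(-8, 2) and (14, 2)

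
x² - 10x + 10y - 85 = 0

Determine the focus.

(5, 17/2)

Only x is squared. Complete the square in x: (x - 5)² = -10(y - 11).
Vertex (5, 11); 4p = -10 so p = -5/2. Opens down.
Focus is p units from the vertex along the axis: (h, k + p).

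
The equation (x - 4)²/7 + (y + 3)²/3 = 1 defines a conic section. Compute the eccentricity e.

Center (4, -3). The larger denominator 7 sits under the x-term, so the major axis is horizontal; a² = 7, b² = 3.
c² = a² - b² = 4, so c = 2.
e = c/a = 2/√7 = 2√7/7.

e = 2√7/7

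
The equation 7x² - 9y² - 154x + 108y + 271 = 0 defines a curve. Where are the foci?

(3, 6) and (19, 6)

Group the x- and y-terms: 7(x² - 22x) -9(y² - 12y) = -271
Complete the square in x and y: 7(x - 11)² -9(y - 6)² = -271 + 847 - 324 = 252
Dividing both sides by 252: (x - 11)²/36 - (y - 6)²/28 = 1
Hyperbola, center (11, 6), transverse axis horizontal; a² = 36, b² = 28.
c² = a² + b² = 36 + 28 = 64, so c = 8.
Foci lie on the horizontal axis through the center: (h ± c, k).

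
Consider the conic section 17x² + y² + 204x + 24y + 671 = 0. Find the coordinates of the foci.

(-6, -12 - 4√5) and (-6, -12 + 4√5)

17(x² + 12x) + (y² + 24y) = -671
Complete the square in x and y: 17(x + 6)² + (y + 12)² = -671 + 612 + 144 = 85
Dividing both sides by 85: (x + 6)²/5 + (y + 12)²/85 = 1
Ellipse, center (-6, -12), major axis vertical; a² = 85, b² = 5.
c² = a² - b² = 85 - 5 = 80, so c = 4√5.
Foci lie on the vertical axis through the center: (h, k ± c).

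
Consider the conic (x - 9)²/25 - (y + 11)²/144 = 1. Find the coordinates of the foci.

Center (9, -11). The positive term is the x-term, so the transverse axis is horizontal; a² = 25, b² = 144.
c² = a² + b² = 25 + 144 = 169, so c = 13.
Foci lie on the horizontal axis through the center: (h ± c, k).

(-4, -11) and (22, -11)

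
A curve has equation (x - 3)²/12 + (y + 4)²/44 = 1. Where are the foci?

(3, -4 - 4√2) and (3, -4 + 4√2)

Center (3, -4). The larger denominator 44 sits under the y-term, so the major axis is vertical; a² = 44, b² = 12.
c² = a² - b² = 44 - 12 = 32, so c = 4√2.
Foci lie on the vertical axis through the center: (h, k ± c).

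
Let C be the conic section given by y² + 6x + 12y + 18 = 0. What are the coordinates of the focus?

Only y is squared. Complete the square in y: (y + 6)² = -6(x - 3).
Vertex (3, -6); 4p = -6 so p = -3/2. Opens left.
Focus is p units from the vertex along the axis: (h + p, k).

(3/2, -6)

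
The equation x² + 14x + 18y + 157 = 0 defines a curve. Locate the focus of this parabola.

(-7, -21/2)

Only x is squared. Complete the square in x: (x + 7)² = -18(y + 6).
Vertex (-7, -6); 4p = -18 so p = -9/2. Opens down.
Focus is p units from the vertex along the axis: (h, k + p).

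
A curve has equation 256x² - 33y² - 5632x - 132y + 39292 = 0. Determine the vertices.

(11, -18) and (11, 14)

Collect terms: 256(x² - 22x) -33(y² + 4y) = -39292
Complete the square: 256(x - 11)² -33(y + 2)² = -39292 + 30976 - 132 = -8448
Dividing both sides by -8448: (y + 2)²/256 - (x - 11)²/33 = 1
Hyperbola, center (11, -2), transverse axis vertical; a² = 256, b² = 33.
a = 16. Vertices at (h, k ± a).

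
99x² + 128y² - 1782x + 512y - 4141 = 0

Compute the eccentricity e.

e = √58/16

Rearranging, 99(x² - 18x) + 128(y² + 4y) = 4141.
Complete the square: 99(x - 9)² + 128(y + 2)² = 4141 + 8019 + 512 = 12672
Divide by 12672: (x - 9)²/128 + (y + 2)²/99 = 1
Ellipse, center (9, -2), major axis horizontal; a² = 128, b² = 99.
c² = a² - b² = 29, so c = √29.
e = c/a = √29/8√2 = √58/16.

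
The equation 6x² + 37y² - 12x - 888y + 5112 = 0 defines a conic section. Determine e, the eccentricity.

6(x² - 2x) + 37(y² - 24y) = -5112
Complete the square in x and y: 6(x - 1)² + 37(y - 12)² = -5112 + 6 + 5328 = 222
Dividing both sides by 222: (x - 1)²/37 + (y - 12)²/6 = 1
Ellipse, center (1, 12), major axis horizontal; a² = 37, b² = 6.
c² = a² - b² = 31, so c = √31.
e = c/a = √31/√37 = √1147/37.

e = √1147/37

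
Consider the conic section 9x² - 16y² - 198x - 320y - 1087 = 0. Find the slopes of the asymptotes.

Group: 9(x² - 22x) -16(y² + 20y) = 1087
Complete the square in x and y: 9(x - 11)² -16(y + 10)² = 1087 + 1089 - 1600 = 576
Divide through by 576 to get (x - 11)²/64 - (y + 10)²/36 = 1.
Hyperbola, center (11, -10), transverse axis horizontal; a² = 64, b² = 36.
For a horizontal hyperbola the asymptotes have slope ±b/a.
Here that is ±6/8 = ±3/4.

3/4 and -3/4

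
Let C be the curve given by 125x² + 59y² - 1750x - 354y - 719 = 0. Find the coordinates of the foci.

(7, 3 - √66) and (7, 3 + √66)

Rearranging, 125(x² - 14x) + 59(y² - 6y) = 719.
Completing the square gives 125(x - 7)² + 59(y - 3)² = 719 + 6125 + 531 = 7375.
Divide by 7375: (x - 7)²/59 + (y - 3)²/125 = 1
Ellipse, center (7, 3), major axis vertical; a² = 125, b² = 59.
c² = a² - b² = 125 - 59 = 66, so c = √66.
Foci lie on the vertical axis through the center: (h, k ± c).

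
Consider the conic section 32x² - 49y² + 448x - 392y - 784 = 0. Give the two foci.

(-16, -4) and (2, -4)

Rearranging, 32(x² + 14x) -49(y² + 8y) = 784.
32(x + 7)² -49(y + 4)² = 784 + 1568 - 784 = 1568
Divide through by 1568 to get (x + 7)²/49 - (y + 4)²/32 = 1.
Hyperbola, center (-7, -4), transverse axis horizontal; a² = 49, b² = 32.
c² = a² + b² = 49 + 32 = 81, so c = 9.
Foci lie on the horizontal axis through the center: (h ± c, k).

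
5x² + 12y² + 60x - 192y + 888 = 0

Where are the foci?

Collect terms: 5(x² + 12x) + 12(y² - 16y) = -888
5(x + 6)² + 12(y - 8)² = -888 + 180 + 768 = 60
Dividing both sides by 60: (x + 6)²/12 + (y - 8)²/5 = 1
Ellipse, center (-6, 8), major axis horizontal; a² = 12, b² = 5.
c² = a² - b² = 12 - 5 = 7, so c = √7.
Foci lie on the horizontal axis through the center: (h ± c, k).

(-6 - √7, 8) and (-6 + √7, 8)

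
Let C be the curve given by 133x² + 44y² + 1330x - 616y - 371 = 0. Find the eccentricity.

Collect terms: 133(x² + 10x) + 44(y² - 14y) = 371
133(x + 5)² + 44(y - 7)² = 371 + 3325 + 2156 = 5852
Divide by 5852: (x + 5)²/44 + (y - 7)²/133 = 1
Ellipse, center (-5, 7), major axis vertical; a² = 133, b² = 44.
c² = a² - b² = 89, so c = √89.
e = c/a = √89/√133 = √11837/133.

e = √11837/133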